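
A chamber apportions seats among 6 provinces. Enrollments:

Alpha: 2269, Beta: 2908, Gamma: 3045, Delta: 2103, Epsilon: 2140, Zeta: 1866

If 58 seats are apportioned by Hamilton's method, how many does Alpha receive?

9

The standard divisor is 14331/58 ≈ 247.086.
Standard quotas: Alpha 9.183, Beta 11.769, Gamma 12.324, Delta 8.511, Epsilon 8.661, Zeta 7.552.
Lower quotas: Alpha 9, Beta 11, Gamma 12, Delta 8, Epsilon 8, Zeta 7 (sum 55, leaving 3 seats).
Remainders in descending order: Beta 0.769, Epsilon 0.661, Zeta 0.552, Delta 0.511, Gamma 0.324, Alpha 0.183.
Largest remainders: Beta, Epsilon, Zeta receive the extra seats.
Alpha receives 9.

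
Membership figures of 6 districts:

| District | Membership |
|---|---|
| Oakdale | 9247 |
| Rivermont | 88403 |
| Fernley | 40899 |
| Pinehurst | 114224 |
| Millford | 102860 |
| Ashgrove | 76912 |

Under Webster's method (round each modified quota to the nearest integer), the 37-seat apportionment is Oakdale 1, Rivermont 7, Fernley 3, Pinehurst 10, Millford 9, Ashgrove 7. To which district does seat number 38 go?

Rivermont

Priority for the next seat is population ÷ (current seats + 0.5).
Priorities: Oakdale 6164.667, Rivermont 11787.067, Fernley 11685.429, Pinehurst 10878.476, Millford 10827.368, Ashgrove 10254.933.
Highest priority: Rivermont.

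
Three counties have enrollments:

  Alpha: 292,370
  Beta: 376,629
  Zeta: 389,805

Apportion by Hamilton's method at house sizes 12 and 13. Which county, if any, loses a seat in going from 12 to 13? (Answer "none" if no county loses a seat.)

At 12 seats: Alpha 3, Beta 4, Zeta 5.
At 13 seats: Alpha 3, Beta 5, Zeta 5.
No county's allocation decreased.

none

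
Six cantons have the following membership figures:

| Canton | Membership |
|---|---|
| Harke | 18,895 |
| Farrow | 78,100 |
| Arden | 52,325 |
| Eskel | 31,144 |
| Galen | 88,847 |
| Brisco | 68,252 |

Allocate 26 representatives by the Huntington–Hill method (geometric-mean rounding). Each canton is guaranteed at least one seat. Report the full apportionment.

Harke 2; Farrow 6; Arden 4; Eskel 2; Galen 7; Brisco 5

With divisor 13038: modified quotas Harke 1.449, Farrow 5.990, Arden 4.013, Eskel 2.389, Galen 6.814, Brisco 5.235.
Geometric-mean thresholds: Harke √(1·2)=1.414, Farrow √(5·6)=5.477, Arden √(4·5)=4.472, Eskel √(2·3)=2.449, Galen √(6·7)=6.481, Brisco √(5·6)=5.477.
Each quota rounded against its threshold gives Harke 2, Farrow 6, Arden 4, Eskel 2, Galen 7, Brisco 5 (total 26).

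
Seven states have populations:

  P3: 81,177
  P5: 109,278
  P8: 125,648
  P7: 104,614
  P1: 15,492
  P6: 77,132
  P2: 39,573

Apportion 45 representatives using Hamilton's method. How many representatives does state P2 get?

3

The standard divisor is 552914/45 ≈ 12286.978.
Standard quotas: P3 6.6068, P5 8.8938, P8 10.2261, P7 8.5142, P1 1.2608, P6 6.2775, P2 3.2207.
Lower quotas: P3 6, P5 8, P8 10, P7 8, P1 1, P6 6, P2 3 (sum 42, leaving 3 seats).
Remainders in descending order: P5 0.8938, P3 0.6068, P7 0.5142, P6 0.2775, P1 0.2608, P8 0.2261, P2 0.2207.
The surplus seats go to P5, P3, P7.
P2 receives 3.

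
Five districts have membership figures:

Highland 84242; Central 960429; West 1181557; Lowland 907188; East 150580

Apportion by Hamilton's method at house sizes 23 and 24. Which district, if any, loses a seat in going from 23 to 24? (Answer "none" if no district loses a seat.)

At 23 seats: Highland 1, Central 7, West 8, Lowland 6, East 1.
At 24 seats: Highland 0, Central 7, West 9, Lowland 7, East 1.
Highland drops from 1 to 0.

Highland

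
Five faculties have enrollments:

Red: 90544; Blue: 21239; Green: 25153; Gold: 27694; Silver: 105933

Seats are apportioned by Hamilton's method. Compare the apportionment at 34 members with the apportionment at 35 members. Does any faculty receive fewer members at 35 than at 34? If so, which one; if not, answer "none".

Gold

At 34 seats: Red 11, Blue 3, Green 3, Gold 4, Silver 13.
At 35 seats: Red 12, Blue 3, Green 3, Gold 3, Silver 14.
Gold drops from 4 to 3.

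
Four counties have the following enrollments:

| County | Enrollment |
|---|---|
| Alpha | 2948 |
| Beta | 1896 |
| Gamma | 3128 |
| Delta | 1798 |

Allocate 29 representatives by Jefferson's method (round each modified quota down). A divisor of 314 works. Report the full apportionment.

Alpha 9; Beta 6; Gamma 9; Delta 5

With modified divisor 314: modified quotas Alpha 9.389, Beta 6.038, Gamma 9.962, Delta 5.726.
Rounding down: Alpha 9, Beta 6, Gamma 9, Delta 5 (total 29).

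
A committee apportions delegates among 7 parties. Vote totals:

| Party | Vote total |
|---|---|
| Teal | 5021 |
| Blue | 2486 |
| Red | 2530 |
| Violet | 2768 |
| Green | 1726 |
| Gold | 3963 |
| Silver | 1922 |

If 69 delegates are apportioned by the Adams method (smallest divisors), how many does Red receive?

Standard divisor 20416/69 ≈ 295.884; standard quotas: Teal 16.969, Blue 8.402, Red 8.551, Violet 9.355, Green 5.833, Gold 13.394, Silver 6.496.
Rounding up gives 17, 9, 9, 10, 6, 14, 7 = 72 seats, so the divisor must be adjusted.
With modified divisor 312: modified quotas Teal 16.093, Blue 7.968, Red 8.109, Violet 8.872, Green 5.532, Gold 12.702, Silver 6.160.
Rounding up: Teal 17, Blue 8, Red 9, Violet 9, Green 6, Gold 13, Silver 7 (total 69).
Red receives 9.

9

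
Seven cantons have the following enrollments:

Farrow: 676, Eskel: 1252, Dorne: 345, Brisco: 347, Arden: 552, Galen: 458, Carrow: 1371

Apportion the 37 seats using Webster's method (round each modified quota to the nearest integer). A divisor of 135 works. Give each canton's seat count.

With modified divisor 135: modified quotas Farrow 5.007, Eskel 9.274, Dorne 2.556, Brisco 2.570, Arden 4.089, Galen 3.393, Carrow 10.156.
Rounding to the nearest integer: Farrow 5, Eskel 9, Dorne 3, Brisco 3, Arden 4, Galen 3, Carrow 10 (total 37).

Farrow 5, Eskel 9, Dorne 3, Brisco 3, Arden 4, Galen 3, Carrow 10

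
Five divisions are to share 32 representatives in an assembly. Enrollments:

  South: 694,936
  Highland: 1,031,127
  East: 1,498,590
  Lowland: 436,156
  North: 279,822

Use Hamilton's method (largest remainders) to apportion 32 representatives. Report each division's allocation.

South 6, Highland 8, East 12, Lowland 4, North 2

Total 3940631; standard divisor 3940631/32 ≈ 123144.719.
Standard quotas: South 5.6432, Highland 8.3733, East 12.1693, Lowland 3.5418, North 2.2723.
Lower quotas: South 5, Highland 8, East 12, Lowland 3, North 2 (sum 30, leaving 2 seats).
Remainders in descending order: South 0.6432, Lowland 0.5418, Highland 0.3733, North 0.2723, East 0.1693.
Largest remainders: South, Lowland receive the extra seats.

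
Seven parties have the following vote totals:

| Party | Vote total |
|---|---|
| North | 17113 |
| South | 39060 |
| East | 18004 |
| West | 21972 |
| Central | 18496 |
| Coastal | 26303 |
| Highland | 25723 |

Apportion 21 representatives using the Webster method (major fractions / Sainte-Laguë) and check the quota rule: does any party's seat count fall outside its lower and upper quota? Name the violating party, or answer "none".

none

Standard quotas: North 2.156, South 4.921, East 2.268, West 2.768, Central 2.330, Coastal 3.314, Highland 3.241.
Webster allocation: North 2, South 5, East 2, West 3, Central 2, Coastal 4, Highland 3.
Every allocation lies between the lower and upper quota.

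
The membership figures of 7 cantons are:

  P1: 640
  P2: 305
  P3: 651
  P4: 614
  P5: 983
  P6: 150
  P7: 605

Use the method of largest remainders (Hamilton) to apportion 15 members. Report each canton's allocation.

Standard divisor: 3948 ÷ 15 ≈ 263.2.
Standard quotas: P1 2.432, P2 1.159, P3 2.473, P4 2.333, P5 3.735, P6 0.570, P7 2.299.
Lower quotas: P1 2, P2 1, P3 2, P4 2, P5 3, P6 0, P7 2 (sum 12, leaving 3 seats).
Remainders in descending order: P5 0.735, P6 0.570, P3 0.473, P1 0.432, P4 0.333, P7 0.299, P2 0.159.
Largest remainders: P5, P6, P3 receive the extra seats.

P1 2; P2 1; P3 3; P4 2; P5 4; P6 1; P7 2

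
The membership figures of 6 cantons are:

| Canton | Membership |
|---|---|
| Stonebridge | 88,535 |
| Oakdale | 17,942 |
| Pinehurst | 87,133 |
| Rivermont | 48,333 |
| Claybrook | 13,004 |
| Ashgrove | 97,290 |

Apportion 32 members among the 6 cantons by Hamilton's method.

The standard divisor is 352237/32 ≈ 11007.406.
Standard quotas: Stonebridge 8.0432, Oakdale 1.6300, Pinehurst 7.9159, Rivermont 4.3910, Claybrook 1.1814, Ashgrove 8.8386.
Lower quotas: Stonebridge 8, Oakdale 1, Pinehurst 7, Rivermont 4, Claybrook 1, Ashgrove 8 (sum 29, leaving 3 seats).
Remainders in descending order: Pinehurst 0.9159, Ashgrove 0.8386, Oakdale 0.6300, Rivermont 0.3910, Claybrook 0.1814, Stonebridge 0.0432.
Largest remainders: Pinehurst, Ashgrove, Oakdale receive the extra seats.

Stonebridge 8, Oakdale 2, Pinehurst 8, Rivermont 4, Claybrook 1, Ashgrove 9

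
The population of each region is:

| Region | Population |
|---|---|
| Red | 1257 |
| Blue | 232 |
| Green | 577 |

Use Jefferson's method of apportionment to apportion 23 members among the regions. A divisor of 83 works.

With modified divisor 83: modified quotas Red 15.145, Blue 2.795, Green 6.952.
Rounding down: Red 15, Blue 2, Green 6 (total 23).

Red 15, Blue 2, Green 6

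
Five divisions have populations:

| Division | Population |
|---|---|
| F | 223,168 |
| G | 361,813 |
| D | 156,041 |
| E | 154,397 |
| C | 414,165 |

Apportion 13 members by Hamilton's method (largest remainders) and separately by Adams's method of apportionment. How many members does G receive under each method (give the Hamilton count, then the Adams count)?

Hamilton: F 2, G 4, D 2, E 1, C 4.
Adams: F 2, G 3, D 2, E 2, C 4.
G gets 4 under Hamilton and 3 under Adams.

4 and 3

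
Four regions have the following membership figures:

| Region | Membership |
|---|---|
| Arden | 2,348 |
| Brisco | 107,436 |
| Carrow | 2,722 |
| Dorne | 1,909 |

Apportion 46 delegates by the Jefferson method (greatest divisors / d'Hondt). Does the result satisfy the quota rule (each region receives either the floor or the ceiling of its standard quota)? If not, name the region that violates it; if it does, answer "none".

Brisco

Standard quotas: Arden 0.944, Brisco 43.194, Carrow 1.094, Dorne 0.768.
Jefferson allocation: Arden 0, Brisco 45, Carrow 1, Dorne 0.
Brisco has quota 43.194 (lower 43, upper 44) but receives 45 — outside the quota interval.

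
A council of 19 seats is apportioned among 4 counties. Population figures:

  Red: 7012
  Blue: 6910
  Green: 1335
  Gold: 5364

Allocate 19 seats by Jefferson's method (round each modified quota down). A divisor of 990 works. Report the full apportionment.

With modified divisor 990: modified quotas Red 7.083, Blue 6.980, Green 1.348, Gold 5.418.
Rounding down: Red 7, Blue 6, Green 1, Gold 5 (total 19).

Red 7; Blue 6; Green 1; Gold 5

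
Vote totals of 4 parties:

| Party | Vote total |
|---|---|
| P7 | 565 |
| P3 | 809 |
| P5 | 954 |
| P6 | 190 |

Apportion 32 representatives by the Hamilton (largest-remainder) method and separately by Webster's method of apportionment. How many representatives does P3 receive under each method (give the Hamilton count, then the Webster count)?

Hamilton: P7 7, P3 10, P5 12, P6 3.
Webster: P7 7, P3 11, P5 12, P6 2.
P3 gets 10 under Hamilton and 11 under Webster.

10 and 11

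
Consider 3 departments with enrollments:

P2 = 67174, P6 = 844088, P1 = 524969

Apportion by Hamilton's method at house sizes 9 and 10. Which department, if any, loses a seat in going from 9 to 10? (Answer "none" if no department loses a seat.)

P2

At 9 seats: P2 1, P6 5, P1 3.
At 10 seats: P2 0, P6 6, P1 4.
P2 drops from 1 to 0.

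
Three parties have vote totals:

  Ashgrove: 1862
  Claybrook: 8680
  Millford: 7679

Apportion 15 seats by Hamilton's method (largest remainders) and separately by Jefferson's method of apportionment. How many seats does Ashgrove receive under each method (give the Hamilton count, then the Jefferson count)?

Hamilton: Ashgrove 2, Claybrook 7, Millford 6.
Jefferson: Ashgrove 1, Claybrook 7, Millford 7.
Ashgrove gets 2 under Hamilton and 1 under Jefferson.

2 and 1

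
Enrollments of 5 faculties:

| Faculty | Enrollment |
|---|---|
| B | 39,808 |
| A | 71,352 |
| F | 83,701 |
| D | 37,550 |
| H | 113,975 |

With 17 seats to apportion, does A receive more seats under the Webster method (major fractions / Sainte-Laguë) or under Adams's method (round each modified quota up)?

Webster: B 2, A 3, F 4, D 2, H 6.
Adams: B 2, A 4, F 4, D 2, H 5.
A gets 3 under Webster and 4 under Adams.

Adams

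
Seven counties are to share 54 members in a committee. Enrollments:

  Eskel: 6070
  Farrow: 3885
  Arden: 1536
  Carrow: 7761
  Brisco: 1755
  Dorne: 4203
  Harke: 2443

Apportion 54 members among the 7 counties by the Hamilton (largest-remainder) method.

Eskel=12; Farrow=8; Arden=3; Carrow=15; Brisco=3; Dorne=8; Harke=5

The standard divisor is 27653/54 ≈ 512.093.
Standard quotas: Eskel 11.8533, Farrow 7.5865, Arden 2.9995, Carrow 15.1555, Brisco 3.4271, Dorne 8.2075, Harke 4.7706.
Lower quotas: Eskel 11, Farrow 7, Arden 2, Carrow 15, Brisco 3, Dorne 8, Harke 4 (sum 50, leaving 4 seats).
Remainders in descending order: Arden 0.9995, Eskel 0.8533, Harke 0.7706, Farrow 0.5865, Brisco 0.4271, Dorne 0.2075, Carrow 0.1555.
Largest remainders: Arden, Eskel, Harke, Farrow receive the extra seats.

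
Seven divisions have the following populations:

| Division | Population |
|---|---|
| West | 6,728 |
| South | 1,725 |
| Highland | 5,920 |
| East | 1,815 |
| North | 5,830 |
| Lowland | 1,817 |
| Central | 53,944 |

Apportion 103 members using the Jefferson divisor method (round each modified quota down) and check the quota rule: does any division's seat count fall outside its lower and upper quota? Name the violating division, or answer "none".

Central

Standard quotas: West 8.910, South 2.284, Highland 7.840, East 2.404, North 7.720, Lowland 2.406, Central 71.436.
Jefferson allocation: West 9, South 2, Highland 8, East 2, North 7, Lowland 2, Central 73.
Central has quota 71.436 (lower 71, upper 72) but receives 73 — outside the quota interval.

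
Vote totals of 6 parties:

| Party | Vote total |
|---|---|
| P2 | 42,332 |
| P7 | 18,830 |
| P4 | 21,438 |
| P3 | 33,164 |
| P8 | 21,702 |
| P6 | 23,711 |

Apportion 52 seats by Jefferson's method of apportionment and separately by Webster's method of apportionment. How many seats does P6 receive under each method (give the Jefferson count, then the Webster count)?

7 and 8

Jefferson: P2 14, P7 6, P4 7, P3 11, P8 7, P6 7.
Webster: P2 13, P7 6, P4 7, P3 11, P8 7, P6 8.
P6 gets 7 under Jefferson and 8 under Webster.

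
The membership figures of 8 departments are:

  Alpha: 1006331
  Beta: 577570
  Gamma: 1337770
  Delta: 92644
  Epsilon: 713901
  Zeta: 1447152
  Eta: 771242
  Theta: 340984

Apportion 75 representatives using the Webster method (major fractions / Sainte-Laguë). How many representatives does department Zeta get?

Standard divisor 6287594/75 ≈ 83834.587; standard quotas: Alpha 12.004, Beta 6.889, Gamma 15.957, Delta 1.105, Epsilon 8.516, Zeta 17.262, Eta 9.200, Theta 4.067.
Rounding to the nearest integer gives Alpha 12, Beta 7, Gamma 16, Delta 1, Epsilon 9, Zeta 17, Eta 9, Theta 4 — total 75, matching the house size, so no adjustment is needed.
Zeta receives 17.

17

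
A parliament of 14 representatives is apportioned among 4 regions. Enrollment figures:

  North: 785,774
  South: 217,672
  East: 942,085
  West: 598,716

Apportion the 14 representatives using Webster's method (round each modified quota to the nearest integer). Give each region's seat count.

North=5; South=1; East=5; West=3

Standard divisor 2544247/14 ≈ 181731.929; standard quotas: North 4.324, South 1.198, East 5.184, West 3.295.
Rounding to the nearest integer gives 4, 1, 5, 3 = 13 seats, so the divisor must be adjusted.
With modified divisor 173000: modified quotas North 4.542, South 1.258, East 5.446, West 3.461.
Rounding to the nearest integer: North 5, South 1, East 5, West 3 (total 14).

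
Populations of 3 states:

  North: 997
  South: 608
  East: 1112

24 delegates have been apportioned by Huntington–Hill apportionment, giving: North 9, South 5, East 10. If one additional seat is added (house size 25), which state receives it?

South

Priority for the next seat is population ÷ (√(s·(s+1))).
Priorities: North 105.093, South 111.005, East 106.025.
Highest priority: South.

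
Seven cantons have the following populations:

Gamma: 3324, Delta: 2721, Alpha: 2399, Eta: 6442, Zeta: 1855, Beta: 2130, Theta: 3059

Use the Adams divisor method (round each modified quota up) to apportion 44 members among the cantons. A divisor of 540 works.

With modified divisor 540: modified quotas Gamma 6.156, Delta 5.039, Alpha 4.443, Eta 11.930, Zeta 3.435, Beta 3.944, Theta 5.665.
Rounding up: Gamma 7, Delta 6, Alpha 5, Eta 12, Zeta 4, Beta 4, Theta 6 (total 44).

Gamma 7, Delta 6, Alpha 5, Eta 12, Zeta 4, Beta 4, Theta 6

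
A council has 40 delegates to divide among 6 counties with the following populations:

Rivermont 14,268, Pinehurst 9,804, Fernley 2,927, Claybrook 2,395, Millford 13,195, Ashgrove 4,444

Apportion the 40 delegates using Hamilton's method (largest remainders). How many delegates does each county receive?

Standard divisor: 47033 ÷ 40 ≈ 1175.825.
Standard quotas: Rivermont 12.1345, Pinehurst 8.3380, Fernley 2.4893, Claybrook 2.0369, Millford 11.2219, Ashgrove 3.7795.
Lower quotas: Rivermont 12, Pinehurst 8, Fernley 2, Claybrook 2, Millford 11, Ashgrove 3 (sum 38, leaving 2 seats).
Remainders in descending order: Ashgrove 0.7795, Fernley 0.4893, Pinehurst 0.3380, Millford 0.2219, Rivermont 0.1345, Claybrook 0.0369.
Largest remainders: Ashgrove, Fernley receive the extra seats.

Rivermont 12, Pinehurst 8, Fernley 3, Claybrook 2, Millford 11, Ashgrove 4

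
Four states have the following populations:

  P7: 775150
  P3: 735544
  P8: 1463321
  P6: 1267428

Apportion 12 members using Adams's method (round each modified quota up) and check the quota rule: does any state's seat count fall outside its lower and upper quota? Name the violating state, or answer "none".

Standard quotas: P7 2.193, P3 2.081, P8 4.140, P6 3.586.
Adams allocation: P7 2, P3 2, P8 4, P6 4.
Every allocation lies between the lower and upper quota.

none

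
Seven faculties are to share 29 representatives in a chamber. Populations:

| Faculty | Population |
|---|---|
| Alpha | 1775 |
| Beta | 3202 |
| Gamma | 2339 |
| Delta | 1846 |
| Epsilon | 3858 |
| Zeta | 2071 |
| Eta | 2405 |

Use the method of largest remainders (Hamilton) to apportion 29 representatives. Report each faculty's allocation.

Alpha 3, Beta 5, Gamma 4, Delta 3, Epsilon 6, Zeta 4, Eta 4

Total 17496; standard divisor 17496/29 ≈ 603.31.
Standard quotas: Alpha 2.942, Beta 5.307, Gamma 3.877, Delta 3.060, Epsilon 6.395, Zeta 3.433, Eta 3.986.
Lower quotas: Alpha 2, Beta 5, Gamma 3, Delta 3, Epsilon 6, Zeta 3, Eta 3 (sum 25, leaving 4 seats).
Remainders in descending order: Eta 0.986, Alpha 0.942, Gamma 0.877, Zeta 0.433, Epsilon 0.395, Beta 0.307, Delta 0.060.
The surplus seats go to Eta, Alpha, Gamma, Zeta.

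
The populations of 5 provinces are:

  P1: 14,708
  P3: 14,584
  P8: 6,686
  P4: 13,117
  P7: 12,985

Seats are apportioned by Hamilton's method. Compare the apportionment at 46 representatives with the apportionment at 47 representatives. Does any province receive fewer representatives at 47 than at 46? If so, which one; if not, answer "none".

At 46 seats: P1 11, P3 11, P8 5, P4 10, P7 9.
At 47 seats: P1 11, P3 11, P8 5, P4 10, P7 10.
No province's allocation decreased.

none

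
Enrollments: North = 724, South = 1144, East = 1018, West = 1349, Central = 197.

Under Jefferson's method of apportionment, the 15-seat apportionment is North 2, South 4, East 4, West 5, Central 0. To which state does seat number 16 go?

Priority for the next seat is population ÷ (current seats + 1).
Priorities: North 241.333, South 228.800, East 203.600, West 224.833, Central 197.000.
Highest priority: North.

North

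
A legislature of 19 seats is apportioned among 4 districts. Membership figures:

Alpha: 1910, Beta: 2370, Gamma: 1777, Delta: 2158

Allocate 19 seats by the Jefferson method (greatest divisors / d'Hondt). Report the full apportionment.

Standard divisor 8215/19 ≈ 432.368; standard quotas: Alpha 4.418, Beta 5.481, Gamma 4.110, Delta 4.991.
Rounding down gives 4, 5, 4, 4 = 17 seats, so the divisor must be adjusted.
With modified divisor 390: modified quotas Alpha 4.897, Beta 6.077, Gamma 4.556, Delta 5.533.
Rounding down: Alpha 4, Beta 6, Gamma 4, Delta 5 (total 19).

Alpha 4, Beta 6, Gamma 4, Delta 5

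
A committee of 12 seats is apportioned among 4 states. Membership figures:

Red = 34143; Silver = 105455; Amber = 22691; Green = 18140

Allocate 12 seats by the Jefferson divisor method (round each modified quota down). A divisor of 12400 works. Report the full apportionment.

With modified divisor 12400: modified quotas Red 2.753, Silver 8.504, Amber 1.830, Green 1.463.
Rounding down: Red 2, Silver 8, Amber 1, Green 1 (total 12).

Red 2, Silver 8, Amber 1, Green 1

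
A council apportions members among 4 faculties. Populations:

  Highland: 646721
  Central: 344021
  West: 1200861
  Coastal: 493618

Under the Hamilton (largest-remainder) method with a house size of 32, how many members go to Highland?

8

The standard divisor is 2685221/32 ≈ 83913.156.
Standard quotas: Highland 7.7070, Central 4.0997, West 14.3108, Coastal 5.8825.
Lower quotas: Highland 7, Central 4, West 14, Coastal 5 (sum 30, leaving 2 seats).
Remainders in descending order: Coastal 0.8825, Highland 0.7070, West 0.3108, Central 0.0997.
The surplus seats go to Coastal, Highland.
Highland receives 8.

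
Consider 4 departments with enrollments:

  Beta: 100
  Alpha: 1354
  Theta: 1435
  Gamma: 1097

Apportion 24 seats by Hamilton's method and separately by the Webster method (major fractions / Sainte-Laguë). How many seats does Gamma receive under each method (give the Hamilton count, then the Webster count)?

Hamilton: Beta 0, Alpha 8, Theta 9, Gamma 7.
Webster: Beta 1, Alpha 8, Theta 9, Gamma 6.
Gamma gets 7 under Hamilton and 6 under Webster.

7 and 6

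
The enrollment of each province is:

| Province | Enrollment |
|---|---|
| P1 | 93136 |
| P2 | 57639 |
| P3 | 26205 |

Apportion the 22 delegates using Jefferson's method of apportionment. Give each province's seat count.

Standard divisor 176980/22 ≈ 8044.545; standard quotas: P1 11.578, P2 7.165, P3 3.257.
Rounding down gives 11, 7, 3 = 21 seats, so the divisor must be adjusted.
With modified divisor 7500: modified quotas P1 12.418, P2 7.685, P3 3.494.
Rounding down: P1 12, P2 7, P3 3 (total 22).

P1: 12, P2: 7, P3: 3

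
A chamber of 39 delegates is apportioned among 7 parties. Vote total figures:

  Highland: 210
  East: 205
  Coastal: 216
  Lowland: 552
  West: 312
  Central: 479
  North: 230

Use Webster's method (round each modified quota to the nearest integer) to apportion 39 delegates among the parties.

Standard divisor 2204/39 ≈ 56.513; standard quotas: Highland 3.716, East 3.627, Coastal 3.822, Lowland 9.768, West 5.521, Central 8.476, North 4.070.
Rounding to the nearest integer gives 4, 4, 4, 10, 6, 8, 4 = 40 seats, so the divisor must be adjusted.
With modified divisor 57: modified quotas Highland 3.684, East 3.596, Coastal 3.789, Lowland 9.684, West 5.474, Central 8.404, North 4.035.
Rounding to the nearest integer: Highland 4, East 4, Coastal 4, Lowland 10, West 5, Central 8, North 4 (total 39).

Highland 4, East 4, Coastal 4, Lowland 10, West 5, Central 8, North 4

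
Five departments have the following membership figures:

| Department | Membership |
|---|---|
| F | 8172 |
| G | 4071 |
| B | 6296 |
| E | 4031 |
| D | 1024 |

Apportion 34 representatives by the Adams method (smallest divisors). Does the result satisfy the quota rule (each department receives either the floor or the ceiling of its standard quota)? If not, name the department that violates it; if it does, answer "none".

none

Standard quotas: F 11.776, G 5.866, B 9.073, E 5.809, D 1.476.
Adams allocation: F 11, G 6, B 9, E 6, D 2.
Every allocation lies between the lower and upper quota.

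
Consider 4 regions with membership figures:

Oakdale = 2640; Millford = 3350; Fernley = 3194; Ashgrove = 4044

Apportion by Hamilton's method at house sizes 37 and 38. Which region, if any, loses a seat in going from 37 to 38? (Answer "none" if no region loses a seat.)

Oakdale

At 37 seats: Oakdale 8, Millford 9, Fernley 9, Ashgrove 11.
At 38 seats: Oakdale 7, Millford 10, Fernley 9, Ashgrove 12.
Oakdale drops from 8 to 7.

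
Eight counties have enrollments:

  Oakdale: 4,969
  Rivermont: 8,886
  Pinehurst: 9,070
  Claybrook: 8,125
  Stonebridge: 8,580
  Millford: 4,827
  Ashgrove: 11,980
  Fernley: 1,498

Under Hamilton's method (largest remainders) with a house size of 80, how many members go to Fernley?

2

Standard divisor: 57935 ÷ 80 ≈ 724.188.
Standard quotas: Oakdale 6.8615, Rivermont 12.2703, Pinehurst 12.5244, Claybrook 11.2195, Stonebridge 11.8478, Millford 6.6654, Ashgrove 16.5427, Fernley 2.0685.
Lower quotas: Oakdale 6, Rivermont 12, Pinehurst 12, Claybrook 11, Stonebridge 11, Millford 6, Ashgrove 16, Fernley 2 (sum 76, leaving 4 seats).
Remainders in descending order: Oakdale 0.8615, Stonebridge 0.8478, Millford 0.6654, Ashgrove 0.5427, Pinehurst 0.5244, Rivermont 0.2703, Claybrook 0.2195, Fernley 0.0685.
Largest remainders: Oakdale, Stonebridge, Millford, Ashgrove receive the extra seats.
Fernley receives 2.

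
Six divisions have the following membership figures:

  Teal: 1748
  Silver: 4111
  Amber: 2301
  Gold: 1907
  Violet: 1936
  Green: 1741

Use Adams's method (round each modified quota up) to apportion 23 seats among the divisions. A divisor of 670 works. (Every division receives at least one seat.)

Teal: 3; Silver: 7; Amber: 4; Gold: 3; Violet: 3; Green: 3

With modified divisor 670: modified quotas Teal 2.609, Silver 6.136, Amber 3.434, Gold 2.846, Violet 2.890, Green 2.599.
Rounding up: Teal 3, Silver 7, Amber 4, Gold 3, Violet 3, Green 3 (total 23).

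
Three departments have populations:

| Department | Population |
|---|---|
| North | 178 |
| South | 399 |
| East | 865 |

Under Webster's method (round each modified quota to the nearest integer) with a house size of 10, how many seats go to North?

Standard divisor 1442/10 ≈ 144.2; standard quotas: North 1.234, South 2.767, East 5.999.
Rounding to the nearest integer gives North 1, South 3, East 6 — total 10, matching the house size, so no adjustment is needed.
North receives 1.

1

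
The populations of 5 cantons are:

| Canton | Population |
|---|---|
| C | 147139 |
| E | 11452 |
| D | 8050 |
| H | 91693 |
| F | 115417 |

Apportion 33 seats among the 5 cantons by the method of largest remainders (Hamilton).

C=13; E=1; D=1; H=8; F=10

Total 373751; standard divisor 373751/33 ≈ 11325.788.
Standard quotas: C 12.9915, E 1.0111, D 0.7108, H 8.0959, F 10.1906.
Lower quotas: C 12, E 1, D 0, H 8, F 10 (sum 31, leaving 2 seats).
Remainders in descending order: C 0.9915, D 0.7108, F 0.1906, H 0.0959, E 0.0111.
Largest remainders: C, D receive the extra seats.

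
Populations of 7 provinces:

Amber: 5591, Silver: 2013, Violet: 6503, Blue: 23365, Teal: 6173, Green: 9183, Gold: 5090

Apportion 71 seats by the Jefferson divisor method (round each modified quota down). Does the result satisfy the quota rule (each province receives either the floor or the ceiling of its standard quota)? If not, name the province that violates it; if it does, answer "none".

Blue

Standard quotas: Amber 6.854, Silver 2.468, Violet 7.972, Blue 28.642, Teal 7.567, Green 11.257, Gold 6.240.
Jefferson allocation: Amber 7, Silver 2, Violet 8, Blue 30, Teal 7, Green 11, Gold 6.
Blue has quota 28.642 (lower 28, upper 29) but receives 30 — outside the quota interval.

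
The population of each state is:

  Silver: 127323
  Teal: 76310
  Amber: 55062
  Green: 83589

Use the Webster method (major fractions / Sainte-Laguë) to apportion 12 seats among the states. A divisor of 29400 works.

Silver 4; Teal 3; Amber 2; Green 3

With modified divisor 29400: modified quotas Silver 4.331, Teal 2.596, Amber 1.873, Green 2.843.
Rounding to the nearest integer: Silver 4, Teal 3, Amber 2, Green 3 (total 12).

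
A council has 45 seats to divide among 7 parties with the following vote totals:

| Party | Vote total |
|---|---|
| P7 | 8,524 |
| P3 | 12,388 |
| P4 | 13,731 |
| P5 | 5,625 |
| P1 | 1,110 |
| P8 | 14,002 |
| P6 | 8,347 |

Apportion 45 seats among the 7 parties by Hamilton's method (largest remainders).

P7=6, P3=9, P4=9, P5=4, P1=1, P8=10, P6=6

The standard divisor is 63727/45 ≈ 1416.156.
Standard quotas: P7 6.0191, P3 8.7476, P4 9.6960, P5 3.9720, P1 0.7838, P8 9.8873, P6 5.8941.
Lower quotas: P7 6, P3 8, P4 9, P5 3, P1 0, P8 9, P6 5 (sum 40, leaving 5 seats).
Remainders in descending order: P5 0.9720, P6 0.8941, P8 0.8873, P1 0.7838, P3 0.7476, P4 0.6960, P7 0.0191.
The surplus seats go to P5, P6, P8, P1, P3.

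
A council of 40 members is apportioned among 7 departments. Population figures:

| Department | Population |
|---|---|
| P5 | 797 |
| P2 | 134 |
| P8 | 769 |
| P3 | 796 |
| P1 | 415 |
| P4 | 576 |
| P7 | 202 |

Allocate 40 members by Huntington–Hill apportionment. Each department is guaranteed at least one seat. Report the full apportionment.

With divisor 93: modified quotas P5 8.570, P2 1.441, P8 8.269, P3 8.559, P1 4.462, P4 6.194, P7 2.172.
Geometric-mean thresholds: P5 √(8·9)=8.485, P2 √(1·2)=1.414, P8 √(8·9)=8.485, P3 √(8·9)=8.485, P1 √(4·5)=4.472, P4 √(6·7)=6.481, P7 √(2·3)=2.449.
Each quota rounded against its threshold gives P5 9, P2 2, P8 8, P3 9, P1 4, P4 6, P7 2 (total 40).

P5 9; P2 2; P8 8; P3 9; P1 4; P4 6; P7 2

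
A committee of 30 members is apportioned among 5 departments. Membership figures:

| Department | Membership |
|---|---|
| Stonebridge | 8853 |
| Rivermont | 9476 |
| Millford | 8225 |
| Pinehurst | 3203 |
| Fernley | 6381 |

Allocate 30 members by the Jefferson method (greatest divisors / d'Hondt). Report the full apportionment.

Stonebridge: 8; Rivermont: 8; Millford: 7; Pinehurst: 2; Fernley: 5

Standard divisor 36138/30 ≈ 1204.6; standard quotas: Stonebridge 7.349, Rivermont 7.867, Millford 6.828, Pinehurst 2.659, Fernley 5.297.
Rounding down gives 7, 7, 6, 2, 5 = 27 seats, so the divisor must be adjusted.
With modified divisor 1100: modified quotas Stonebridge 8.048, Rivermont 8.615, Millford 7.477, Pinehurst 2.912, Fernley 5.801.
Rounding down: Stonebridge 8, Rivermont 8, Millford 7, Pinehurst 2, Fernley 5 (total 30).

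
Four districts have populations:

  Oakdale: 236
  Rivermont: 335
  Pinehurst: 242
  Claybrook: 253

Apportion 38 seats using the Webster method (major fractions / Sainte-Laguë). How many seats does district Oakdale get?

8

Standard divisor 1066/38 ≈ 28.053; standard quotas: Oakdale 8.413, Rivermont 11.942, Pinehurst 8.627, Claybrook 9.019.
Rounding to the nearest integer gives Oakdale 8, Rivermont 12, Pinehurst 9, Claybrook 9 — total 38, matching the house size, so no adjustment is needed.
Oakdale receives 8.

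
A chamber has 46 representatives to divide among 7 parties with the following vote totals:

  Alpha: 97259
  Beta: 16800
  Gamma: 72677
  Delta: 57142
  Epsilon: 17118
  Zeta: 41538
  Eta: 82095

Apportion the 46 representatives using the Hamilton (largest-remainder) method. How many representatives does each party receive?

Total 384629; standard divisor 384629/46 ≈ 8361.5.
Standard quotas: Alpha 11.6318, Beta 2.0092, Gamma 8.6919, Delta 6.8339, Epsilon 2.0472, Zeta 4.9678, Eta 9.8182.
Lower quotas: Alpha 11, Beta 2, Gamma 8, Delta 6, Epsilon 2, Zeta 4, Eta 9 (sum 42, leaving 4 seats).
Remainders in descending order: Zeta 0.9678, Delta 0.8339, Eta 0.8182, Gamma 0.6919, Alpha 0.6318, Epsilon 0.0472, Beta 0.0092.
Largest remainders: Zeta, Delta, Eta, Gamma receive the extra seats.

Alpha 11; Beta 2; Gamma 9; Delta 7; Epsilon 2; Zeta 5; Eta 10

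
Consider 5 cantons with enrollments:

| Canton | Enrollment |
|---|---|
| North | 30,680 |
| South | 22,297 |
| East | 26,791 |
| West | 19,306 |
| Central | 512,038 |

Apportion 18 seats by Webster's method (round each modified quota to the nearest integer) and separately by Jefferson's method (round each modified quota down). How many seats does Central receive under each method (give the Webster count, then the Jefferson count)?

14 and 17

Webster: North 1, South 1, East 1, West 1, Central 14.
Jefferson: North 1, South 0, East 0, West 0, Central 17.
Central gets 14 under Webster and 17 under Jefferson.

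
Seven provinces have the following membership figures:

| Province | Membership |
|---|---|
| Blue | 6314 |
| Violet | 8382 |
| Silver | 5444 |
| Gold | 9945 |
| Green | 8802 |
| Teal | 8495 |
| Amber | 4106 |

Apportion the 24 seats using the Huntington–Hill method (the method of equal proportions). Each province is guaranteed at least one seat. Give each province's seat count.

With divisor 2223: modified quotas Blue 2.840, Violet 3.771, Silver 2.449, Gold 4.474, Green 3.960, Teal 3.821, Amber 1.847.
Geometric-mean thresholds: Blue √(2·3)=2.449, Violet √(3·4)=3.464, Silver √(2·3)=2.449, Gold √(4·5)=4.472, Green √(3·4)=3.464, Teal √(3·4)=3.464, Amber √(1·2)=1.414.
Each quota rounded against its threshold gives Blue 3, Violet 4, Silver 2, Gold 5, Green 4, Teal 4, Amber 2 (total 24).

Blue 3, Violet 4, Silver 2, Gold 5, Green 4, Teal 4, Amber 2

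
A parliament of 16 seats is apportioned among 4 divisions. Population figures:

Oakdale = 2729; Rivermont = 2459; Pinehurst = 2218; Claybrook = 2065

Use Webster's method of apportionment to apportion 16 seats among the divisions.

Standard divisor 9471/16 ≈ 591.938; standard quotas: Oakdale 4.610, Rivermont 4.154, Pinehurst 3.747, Claybrook 3.489.
Rounding to the nearest integer gives Oakdale 5, Rivermont 4, Pinehurst 4, Claybrook 3 — total 16, matching the house size, so no adjustment is needed.

Oakdale 5, Rivermont 4, Pinehurst 4, Claybrook 3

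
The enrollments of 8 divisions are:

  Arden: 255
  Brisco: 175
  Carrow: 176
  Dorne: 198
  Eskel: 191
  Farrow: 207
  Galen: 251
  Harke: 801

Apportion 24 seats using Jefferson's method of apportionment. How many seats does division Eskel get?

Standard divisor 2254/24 ≈ 93.917; standard quotas: Arden 2.715, Brisco 1.863, Carrow 1.874, Dorne 2.108, Eskel 2.034, Farrow 2.204, Galen 2.673, Harke 8.529.
Rounding down gives 2, 1, 1, 2, 2, 2, 2, 8 = 20 seats, so the divisor must be adjusted.
With modified divisor 84.3: modified quotas Arden 3.025, Brisco 2.076, Carrow 2.088, Dorne 2.349, Eskel 2.266, Farrow 2.456, Galen 2.977, Harke 9.502.
Rounding down: Arden 3, Brisco 2, Carrow 2, Dorne 2, Eskel 2, Farrow 2, Galen 2, Harke 9 (total 24).
Eskel receives 2.

2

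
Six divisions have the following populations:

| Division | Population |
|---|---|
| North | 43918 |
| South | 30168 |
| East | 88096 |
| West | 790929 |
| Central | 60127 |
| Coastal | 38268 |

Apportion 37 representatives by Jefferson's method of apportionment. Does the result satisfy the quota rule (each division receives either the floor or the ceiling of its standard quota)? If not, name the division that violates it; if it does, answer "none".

Standard quotas: North 1.545, South 1.062, East 3.100, West 27.831, Central 2.116, Coastal 1.347.
Jefferson allocation: North 1, South 1, East 3, West 29, Central 2, Coastal 1.
West has quota 27.831 (lower 27, upper 28) but receives 29 — outside the quota interval.

West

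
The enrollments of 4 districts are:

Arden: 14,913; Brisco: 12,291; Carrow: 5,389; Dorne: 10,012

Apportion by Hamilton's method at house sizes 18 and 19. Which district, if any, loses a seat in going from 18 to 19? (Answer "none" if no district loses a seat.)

At 18 seats: Arden 7, Brisco 5, Carrow 2, Dorne 4.
At 19 seats: Arden 7, Brisco 6, Carrow 2, Dorne 4.
No district's allocation decreased.

none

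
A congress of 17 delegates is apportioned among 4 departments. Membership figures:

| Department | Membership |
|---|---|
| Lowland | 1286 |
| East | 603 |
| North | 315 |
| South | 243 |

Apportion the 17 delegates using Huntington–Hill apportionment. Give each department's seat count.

With divisor 144: modified quotas Lowland 8.931, East 4.188, North 2.188, South 1.688.
Geometric-mean thresholds: Lowland √(8·9)=8.485, East √(4·5)=4.472, North √(2·3)=2.449, South √(1·2)=1.414.
Each quota rounded against its threshold gives Lowland 9, East 4, North 2, South 2 (total 17).

Lowland: 9, East: 4, North: 2, South: 2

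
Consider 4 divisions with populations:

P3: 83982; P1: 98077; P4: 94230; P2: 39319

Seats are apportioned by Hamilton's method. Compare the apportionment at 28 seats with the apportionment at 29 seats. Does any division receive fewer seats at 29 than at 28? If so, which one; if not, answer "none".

At 28 seats: P3 7, P1 9, P4 8, P2 4.
At 29 seats: P3 8, P1 9, P4 9, P2 3.
P2 drops from 4 to 3.

P2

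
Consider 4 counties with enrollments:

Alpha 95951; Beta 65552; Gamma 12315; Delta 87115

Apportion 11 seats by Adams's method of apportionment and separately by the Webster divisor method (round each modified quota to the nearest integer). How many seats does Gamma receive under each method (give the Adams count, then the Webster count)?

1 and 0

Adams: Alpha 4, Beta 3, Gamma 1, Delta 3.
Webster: Alpha 4, Beta 3, Gamma 0, Delta 4.
Gamma gets 1 under Adams and 0 under Webster.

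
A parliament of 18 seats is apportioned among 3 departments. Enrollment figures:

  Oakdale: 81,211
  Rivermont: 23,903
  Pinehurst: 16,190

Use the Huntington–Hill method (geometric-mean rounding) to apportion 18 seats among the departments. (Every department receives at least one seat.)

Oakdale: 12; Rivermont: 4; Pinehurst: 2

With divisor 6755: modified quotas Oakdale 12.022, Rivermont 3.539, Pinehurst 2.397.
Geometric-mean thresholds: Oakdale √(12·13)=12.490, Rivermont √(3·4)=3.464, Pinehurst √(2·3)=2.449.
Each quota rounded against its threshold gives Oakdale 12, Rivermont 4, Pinehurst 2 (total 18).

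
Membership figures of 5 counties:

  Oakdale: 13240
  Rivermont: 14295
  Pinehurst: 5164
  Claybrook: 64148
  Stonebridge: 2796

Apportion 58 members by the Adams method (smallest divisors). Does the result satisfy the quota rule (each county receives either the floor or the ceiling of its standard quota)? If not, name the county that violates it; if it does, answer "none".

Claybrook

Standard quotas: Oakdale 7.707, Rivermont 8.321, Pinehurst 3.006, Claybrook 37.339, Stonebridge 1.627.
Adams allocation: Oakdale 8, Rivermont 9, Pinehurst 3, Claybrook 36, Stonebridge 2.
Claybrook has quota 37.339 (lower 37, upper 38) but receives 36 — outside the quota interval.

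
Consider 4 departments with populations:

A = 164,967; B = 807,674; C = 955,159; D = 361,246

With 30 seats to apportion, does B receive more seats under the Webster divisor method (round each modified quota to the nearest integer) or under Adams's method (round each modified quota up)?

Webster: A 2, B 11, C 12, D 5.
Adams: A 3, B 10, C 12, D 5.
B gets 11 under Webster and 10 under Adams.

Webster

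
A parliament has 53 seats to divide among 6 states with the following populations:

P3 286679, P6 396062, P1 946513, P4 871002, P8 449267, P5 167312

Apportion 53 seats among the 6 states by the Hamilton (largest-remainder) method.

Total 3116835; standard divisor 3116835/53 ≈ 58808.208.
Standard quotas: P3 4.8748, P6 6.7348, P1 16.0949, P4 14.8109, P8 7.6395, P5 2.8450.
Lower quotas: P3 4, P6 6, P1 16, P4 14, P8 7, P5 2 (sum 49, leaving 4 seats).
Remainders in descending order: P3 0.8748, P5 0.8450, P4 0.8109, P6 0.7348, P8 0.6395, P1 0.0949.
Largest remainders: P3, P5, P4, P6 receive the extra seats.

P3 5; P6 7; P1 16; P4 15; P8 7; P5 3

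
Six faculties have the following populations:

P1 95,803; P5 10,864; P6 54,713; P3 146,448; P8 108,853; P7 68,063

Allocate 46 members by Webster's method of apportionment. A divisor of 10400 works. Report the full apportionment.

P1 9; P5 1; P6 5; P3 14; P8 10; P7 7

With modified divisor 10400: modified quotas P1 9.212, P5 1.045, P6 5.261, P3 14.082, P8 10.467, P7 6.545.
Rounding to the nearest integer: P1 9, P5 1, P6 5, P3 14, P8 10, P7 7 (total 46).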